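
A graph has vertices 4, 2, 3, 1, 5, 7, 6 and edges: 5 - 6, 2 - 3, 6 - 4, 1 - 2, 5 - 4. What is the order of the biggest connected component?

7 is isolated — a component by itself.
Starting from 4 we can reach 4, 5, 6. That is one component of size 3.
Starting from 1 we can reach 1, 2, 3. That is one component of size 3.
The largest has 3 vertices.

3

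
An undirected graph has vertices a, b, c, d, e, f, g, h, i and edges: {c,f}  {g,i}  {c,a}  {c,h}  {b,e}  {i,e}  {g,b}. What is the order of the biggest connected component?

4

d is isolated — a component by itself.
Starting from a we can reach a, c, f, h. That is one component of size 4.
Starting from b we can reach b, e, g, i. That is one component of size 4.
The largest has 4 vertices.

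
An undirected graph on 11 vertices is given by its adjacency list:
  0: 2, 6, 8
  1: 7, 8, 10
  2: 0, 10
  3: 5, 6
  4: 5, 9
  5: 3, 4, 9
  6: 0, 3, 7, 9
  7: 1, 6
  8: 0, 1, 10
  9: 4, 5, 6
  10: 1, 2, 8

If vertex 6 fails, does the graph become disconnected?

Yes

Deleting 6 raises the number of components from 1 to 2, so 6 is a cut vertex.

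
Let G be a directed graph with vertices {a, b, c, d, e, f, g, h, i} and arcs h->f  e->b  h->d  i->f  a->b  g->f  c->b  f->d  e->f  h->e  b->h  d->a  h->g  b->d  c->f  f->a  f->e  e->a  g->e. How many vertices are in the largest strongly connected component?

{a, b, d, e, f, g, h} are all mutually reachable — one SCC of size 7.
{c} is an SCC by itself.
{i} is an SCC by itself.
The largest has 7 vertices.

7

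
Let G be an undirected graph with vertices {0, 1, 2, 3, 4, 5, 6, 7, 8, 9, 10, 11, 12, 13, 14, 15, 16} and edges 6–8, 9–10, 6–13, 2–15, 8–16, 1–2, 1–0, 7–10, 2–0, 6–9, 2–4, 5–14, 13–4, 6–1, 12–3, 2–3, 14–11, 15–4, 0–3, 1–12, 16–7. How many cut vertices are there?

2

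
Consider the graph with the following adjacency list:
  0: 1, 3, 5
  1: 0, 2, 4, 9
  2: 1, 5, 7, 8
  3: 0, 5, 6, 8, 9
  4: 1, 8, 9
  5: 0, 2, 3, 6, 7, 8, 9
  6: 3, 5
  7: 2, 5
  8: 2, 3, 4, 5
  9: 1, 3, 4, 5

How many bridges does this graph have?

The edges on the cycle 5-7-2-8-5 are not bridges since each lies on that cycle.
Every edge lies on some cycle, so there are no bridges.

0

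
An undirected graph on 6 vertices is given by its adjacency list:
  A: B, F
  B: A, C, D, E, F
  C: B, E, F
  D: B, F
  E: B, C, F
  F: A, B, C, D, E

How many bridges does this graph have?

0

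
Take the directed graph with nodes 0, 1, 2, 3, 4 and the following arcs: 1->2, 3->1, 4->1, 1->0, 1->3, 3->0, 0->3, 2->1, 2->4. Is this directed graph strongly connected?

Yes

From 1 we can reach every vertex (0, 1, 2, 3, 4), and every vertex can reach 1 (0, 1, 2, 3, 4). So the whole graph is one strongly connected component.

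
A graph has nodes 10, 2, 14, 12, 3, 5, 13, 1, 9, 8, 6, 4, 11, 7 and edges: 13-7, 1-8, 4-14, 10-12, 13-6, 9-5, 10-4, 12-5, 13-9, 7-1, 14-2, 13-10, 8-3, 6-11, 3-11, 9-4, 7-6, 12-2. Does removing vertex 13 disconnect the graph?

Yes

Deleting 13 raises the number of components from 1 to 2, so 13 is a cut vertex.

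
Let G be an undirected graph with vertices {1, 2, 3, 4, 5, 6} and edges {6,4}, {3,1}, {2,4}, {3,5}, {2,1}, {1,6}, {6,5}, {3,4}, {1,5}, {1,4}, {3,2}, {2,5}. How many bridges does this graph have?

0

The edges on the cycle 3-2-1-6-5-3 are not bridges since each lies on that cycle.
Every edge lies on some cycle, so there are no bridges.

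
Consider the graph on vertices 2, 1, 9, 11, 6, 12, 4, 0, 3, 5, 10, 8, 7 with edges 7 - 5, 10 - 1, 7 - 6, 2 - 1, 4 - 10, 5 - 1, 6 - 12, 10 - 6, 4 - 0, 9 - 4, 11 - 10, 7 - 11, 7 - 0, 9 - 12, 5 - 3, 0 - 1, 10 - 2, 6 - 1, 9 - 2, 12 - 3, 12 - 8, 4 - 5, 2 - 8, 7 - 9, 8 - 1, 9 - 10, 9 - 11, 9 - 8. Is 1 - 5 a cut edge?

No

After removing 1 - 5, the path 1-6-7-5 still connects them, so the edge is not a bridge.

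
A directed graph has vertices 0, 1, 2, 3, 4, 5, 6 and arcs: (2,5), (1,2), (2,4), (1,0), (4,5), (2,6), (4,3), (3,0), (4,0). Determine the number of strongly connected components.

7

{1} is an SCC by itself.
{2} is an SCC by itself.
{0} is an SCC by itself.
{4} is an SCC by itself.
{3} is an SCC by itself.
(and 2 more singleton SCCs)
That gives 7 strongly connected components.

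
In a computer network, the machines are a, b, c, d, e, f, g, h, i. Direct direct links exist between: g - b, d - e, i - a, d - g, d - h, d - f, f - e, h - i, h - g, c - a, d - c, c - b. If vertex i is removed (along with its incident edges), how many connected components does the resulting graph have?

1

With i gone, the remaining components are: {a, b, c, d, e, f, g, h}.
That is 1 component.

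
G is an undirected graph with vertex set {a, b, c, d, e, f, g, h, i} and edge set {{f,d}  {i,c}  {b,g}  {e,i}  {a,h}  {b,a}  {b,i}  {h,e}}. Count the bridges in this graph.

3

The edges on the cycle b-a-h-e-i-b are not bridges since each lies on that cycle.
But removing i—c disconnects i from c; removing d—f disconnects d from f; removing b—g disconnects b from g — these are bridges.
That makes 3 bridges.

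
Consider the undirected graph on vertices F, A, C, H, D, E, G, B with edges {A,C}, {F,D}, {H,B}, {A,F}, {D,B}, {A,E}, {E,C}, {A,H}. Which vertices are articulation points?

A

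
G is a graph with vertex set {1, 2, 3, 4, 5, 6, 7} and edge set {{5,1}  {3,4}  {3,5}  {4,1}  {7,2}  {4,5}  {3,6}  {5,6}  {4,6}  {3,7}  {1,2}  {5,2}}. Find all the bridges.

none

The edges on the cycle 3-4-1-5-3 are not bridges since each lies on that cycle.
Every edge lies on some cycle, so there are no bridges.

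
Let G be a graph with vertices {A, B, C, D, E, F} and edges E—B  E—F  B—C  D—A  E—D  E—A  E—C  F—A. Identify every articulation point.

Removing E increases the component count from 1 to 2, so E is a cut vertex.
By contrast removing F leaves 1 component; it is not a cut vertex. No other vertex is a cut vertex either.

E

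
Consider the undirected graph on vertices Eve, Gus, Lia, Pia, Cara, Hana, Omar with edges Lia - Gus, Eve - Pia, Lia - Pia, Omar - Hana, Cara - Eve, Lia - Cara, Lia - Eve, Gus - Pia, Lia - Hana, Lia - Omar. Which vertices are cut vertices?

Lia

Removing Lia increases the component count from 1 to 2, so Lia is a cut vertex.
By contrast removing Eve leaves 1 component; it is not a cut vertex. No other vertex is a cut vertex either.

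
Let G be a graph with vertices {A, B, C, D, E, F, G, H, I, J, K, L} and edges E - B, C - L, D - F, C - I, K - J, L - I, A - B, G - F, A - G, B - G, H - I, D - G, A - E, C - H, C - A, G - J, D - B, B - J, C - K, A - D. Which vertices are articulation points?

Removing C increases the component count from 1 to 2, so C is a cut vertex.
By contrast removing A leaves 1 component; it is not a cut vertex. No other vertex is a cut vertex either.

C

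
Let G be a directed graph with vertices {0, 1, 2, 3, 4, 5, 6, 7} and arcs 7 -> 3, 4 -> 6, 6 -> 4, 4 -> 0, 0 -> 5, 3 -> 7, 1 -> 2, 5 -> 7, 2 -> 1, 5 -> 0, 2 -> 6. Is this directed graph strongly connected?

There is no directed path from 5 to 4, so the graph is not strongly connected.

No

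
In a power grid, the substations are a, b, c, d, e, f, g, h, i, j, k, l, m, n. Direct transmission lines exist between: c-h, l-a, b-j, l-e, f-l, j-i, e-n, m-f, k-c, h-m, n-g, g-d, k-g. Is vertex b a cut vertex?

No

Deleting b leaves 2 components (was 2), so b is not a cut vertex.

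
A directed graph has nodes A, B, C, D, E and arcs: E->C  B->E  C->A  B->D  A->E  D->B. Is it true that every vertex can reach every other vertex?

No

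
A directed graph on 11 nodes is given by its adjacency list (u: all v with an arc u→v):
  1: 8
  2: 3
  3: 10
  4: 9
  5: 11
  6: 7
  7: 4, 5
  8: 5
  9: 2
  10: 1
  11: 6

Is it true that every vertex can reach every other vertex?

Yes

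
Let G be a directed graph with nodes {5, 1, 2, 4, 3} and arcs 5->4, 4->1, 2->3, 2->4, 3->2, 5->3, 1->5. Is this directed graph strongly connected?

Yes

From 3 we can reach every vertex (1, 2, 3, 4, 5), and every vertex can reach 3 (1, 2, 3, 4, 5). So the whole graph is one strongly connected component.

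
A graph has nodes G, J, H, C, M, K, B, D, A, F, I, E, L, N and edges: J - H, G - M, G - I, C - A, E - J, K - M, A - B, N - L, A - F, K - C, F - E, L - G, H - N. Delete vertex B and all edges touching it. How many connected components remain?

With B gone, the remaining components are: {D}; {A, C, E, F, G, H, I, J, K, L, M, N}.
That is 2 components.

2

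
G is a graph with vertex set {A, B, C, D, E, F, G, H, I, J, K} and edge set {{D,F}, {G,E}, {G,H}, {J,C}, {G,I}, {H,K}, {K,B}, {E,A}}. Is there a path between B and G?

From B we can reach A, B, E, G, H, I, K, which includes G.

Yes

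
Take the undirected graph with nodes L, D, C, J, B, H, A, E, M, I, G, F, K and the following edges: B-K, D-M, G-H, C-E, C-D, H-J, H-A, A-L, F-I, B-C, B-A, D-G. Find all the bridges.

A-L, B-K, C-E, D-M, F-I, H-J

The edges on the cycle B-C-D-G-H-A-B are not bridges since each lies on that cycle.
But removing D-M disconnects D from M; removing C-E disconnects C from E; removing B-K disconnects B from K; removing F-I disconnects F from I — these are bridges.
In total 6 edges are bridges.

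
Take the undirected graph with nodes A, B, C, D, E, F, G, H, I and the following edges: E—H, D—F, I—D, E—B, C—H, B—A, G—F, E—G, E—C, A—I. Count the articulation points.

Removing E increases the component count from 1 to 2, so E is a cut vertex.
By contrast removing B leaves 1 component; it is not a cut vertex. No other vertex is a cut vertex either.

1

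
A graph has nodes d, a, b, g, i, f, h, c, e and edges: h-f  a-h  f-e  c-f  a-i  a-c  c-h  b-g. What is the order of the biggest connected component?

6

d is isolated — a component by itself.
Starting from b we can reach b, g. That is one component of size 2.
Starting from a we can reach a, c, e, f, h, i. That is one component of size 6.
The largest has 6 vertices.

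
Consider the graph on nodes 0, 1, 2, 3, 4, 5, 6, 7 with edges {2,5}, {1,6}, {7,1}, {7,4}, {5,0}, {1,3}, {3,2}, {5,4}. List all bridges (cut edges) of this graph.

0-5, 1-6

The edges on the cycle 7-1-3-2-5-4-7 are not bridges since each lies on that cycle.
But removing 1-6 disconnects 1 from 6; removing 5-0 disconnects 5 from 0 — these are bridges.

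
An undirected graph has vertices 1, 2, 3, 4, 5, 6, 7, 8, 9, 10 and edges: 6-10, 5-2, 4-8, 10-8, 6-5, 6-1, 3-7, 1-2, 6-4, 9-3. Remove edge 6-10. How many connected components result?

2

6 and 10 are still connected via 6-4-8-10, so the component count stays at 2.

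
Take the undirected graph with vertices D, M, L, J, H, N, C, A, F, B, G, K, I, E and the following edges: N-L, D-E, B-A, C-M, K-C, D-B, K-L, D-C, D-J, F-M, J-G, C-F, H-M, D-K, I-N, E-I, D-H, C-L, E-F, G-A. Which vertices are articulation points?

D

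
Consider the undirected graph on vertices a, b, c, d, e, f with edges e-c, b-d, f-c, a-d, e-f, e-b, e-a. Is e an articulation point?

Yes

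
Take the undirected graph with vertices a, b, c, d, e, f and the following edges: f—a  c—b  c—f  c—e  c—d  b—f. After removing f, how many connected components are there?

With f gone, the remaining components are: {a}; {b, c, d, e}.
That is 2 components.

2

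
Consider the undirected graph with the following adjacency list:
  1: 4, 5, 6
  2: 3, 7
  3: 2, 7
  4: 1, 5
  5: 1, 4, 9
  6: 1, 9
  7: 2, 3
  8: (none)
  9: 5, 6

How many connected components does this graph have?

3

8 is isolated — a component by itself.
Starting from 2 we can reach 2, 3, 7. That is one component of size 3.
Starting from 1 we can reach 1, 4, 5, 6, 9. That is one component of size 5.
Total: 3 components.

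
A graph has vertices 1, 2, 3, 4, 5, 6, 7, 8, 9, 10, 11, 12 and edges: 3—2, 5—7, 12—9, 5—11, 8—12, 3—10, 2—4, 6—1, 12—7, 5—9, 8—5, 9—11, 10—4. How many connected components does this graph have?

3

Starting from 1 we can reach 1, 6. That is one component of size 2.
Starting from 2 we can reach 2, 3, 4, 10. That is one component of size 4.
Starting from 5 we can reach 5, 7, 8, 9, 11, 12. That is one component of size 6.
Total: 3 components.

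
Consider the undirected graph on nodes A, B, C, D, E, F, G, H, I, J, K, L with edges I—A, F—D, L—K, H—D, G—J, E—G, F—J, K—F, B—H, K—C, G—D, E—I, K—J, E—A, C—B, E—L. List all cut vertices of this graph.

Removing E increases the component count from 1 to 2, so E is a cut vertex.
By contrast removing L leaves 1 component; it is not a cut vertex. No other vertex is a cut vertex either.

E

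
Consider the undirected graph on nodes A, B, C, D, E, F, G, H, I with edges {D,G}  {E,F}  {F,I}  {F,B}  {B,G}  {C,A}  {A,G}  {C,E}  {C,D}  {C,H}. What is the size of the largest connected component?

9

Starting from A we can reach A, B, C, D, E, F, G, H, I. That is one component of size 9.
The largest has 9 vertices.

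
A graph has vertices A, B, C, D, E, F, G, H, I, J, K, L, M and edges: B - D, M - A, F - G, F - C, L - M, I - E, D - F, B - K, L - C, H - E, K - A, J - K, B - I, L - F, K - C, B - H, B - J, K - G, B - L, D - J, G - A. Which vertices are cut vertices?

Removing B increases the component count from 1 to 2, so B is a cut vertex.
By contrast removing L leaves 1 component; it is not a cut vertex. No other vertex is a cut vertex either.

B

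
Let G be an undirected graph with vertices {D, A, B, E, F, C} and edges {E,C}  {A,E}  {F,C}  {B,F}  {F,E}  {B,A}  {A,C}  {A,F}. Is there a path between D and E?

No

The component containing D is {D}, and E is not in it.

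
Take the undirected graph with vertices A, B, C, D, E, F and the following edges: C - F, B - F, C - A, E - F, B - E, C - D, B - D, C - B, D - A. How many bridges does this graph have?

The edges on the cycle B-E-F-B are not bridges since each lies on that cycle.
Every edge lies on some cycle, so there are no bridges.

0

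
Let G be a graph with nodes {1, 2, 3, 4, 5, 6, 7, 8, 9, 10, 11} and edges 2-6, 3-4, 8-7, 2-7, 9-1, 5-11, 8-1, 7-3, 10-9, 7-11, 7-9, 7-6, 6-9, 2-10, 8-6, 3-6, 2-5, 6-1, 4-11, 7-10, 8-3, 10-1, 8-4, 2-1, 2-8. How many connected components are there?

Starting from 1 we can reach 1, 2, 3, 4, 5, 6, 7, 8, 9, 10, 11. That is one component of size 11.
Total: 1 component.

1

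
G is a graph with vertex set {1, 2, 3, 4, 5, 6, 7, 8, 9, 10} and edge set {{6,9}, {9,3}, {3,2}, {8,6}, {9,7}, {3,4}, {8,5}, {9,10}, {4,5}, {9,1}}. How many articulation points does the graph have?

2

Removing 3 increases the component count from 1 to 2, so 3 is a cut vertex.
Removing 9 increases the component count from 1 to 4, so 9 is a cut vertex.
By contrast removing 7 leaves 1 component; it is not a cut vertex. No other vertex is a cut vertex either.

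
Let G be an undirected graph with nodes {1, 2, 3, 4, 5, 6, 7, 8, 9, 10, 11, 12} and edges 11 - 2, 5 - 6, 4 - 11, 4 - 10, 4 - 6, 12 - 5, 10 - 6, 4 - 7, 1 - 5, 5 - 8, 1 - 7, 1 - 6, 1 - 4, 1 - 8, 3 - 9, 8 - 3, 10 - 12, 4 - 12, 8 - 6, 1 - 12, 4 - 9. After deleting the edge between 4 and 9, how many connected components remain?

1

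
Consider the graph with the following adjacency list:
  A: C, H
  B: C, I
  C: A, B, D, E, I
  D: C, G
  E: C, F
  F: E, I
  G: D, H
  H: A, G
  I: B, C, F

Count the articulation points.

Removing C increases the component count from 1 to 2, so C is a cut vertex.
By contrast removing I leaves 1 component; it is not a cut vertex. No other vertex is a cut vertex either.

1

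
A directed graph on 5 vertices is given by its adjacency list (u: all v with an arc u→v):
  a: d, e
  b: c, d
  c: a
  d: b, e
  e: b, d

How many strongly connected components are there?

{a, b, c, d, e} are all mutually reachable — one SCC of size 5.
That gives 1 strongly connected component.

1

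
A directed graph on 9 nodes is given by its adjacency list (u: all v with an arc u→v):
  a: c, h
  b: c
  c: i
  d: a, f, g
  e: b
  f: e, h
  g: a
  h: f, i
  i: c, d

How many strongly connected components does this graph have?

1

{a, b, c, d, e, f, g, h, i} are all mutually reachable — one SCC of size 9.
That gives 1 strongly connected component.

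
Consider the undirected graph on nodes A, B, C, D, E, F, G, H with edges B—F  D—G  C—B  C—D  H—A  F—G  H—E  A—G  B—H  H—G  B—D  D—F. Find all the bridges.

E-H

The edges on the cycle D-F-G-D are not bridges since each lies on that cycle.
But removing E—H disconnects E from H — this is a bridge.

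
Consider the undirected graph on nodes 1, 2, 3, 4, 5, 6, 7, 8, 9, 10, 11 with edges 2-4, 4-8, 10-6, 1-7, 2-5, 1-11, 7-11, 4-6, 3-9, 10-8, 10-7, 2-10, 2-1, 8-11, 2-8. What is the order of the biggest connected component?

Starting from 3 we can reach 3, 9. That is one component of size 2.
Starting from 1 we can reach 1, 2, 4, 5, 6, 7, 8, 10, 11. That is one component of size 9.
The largest has 9 vertices.

9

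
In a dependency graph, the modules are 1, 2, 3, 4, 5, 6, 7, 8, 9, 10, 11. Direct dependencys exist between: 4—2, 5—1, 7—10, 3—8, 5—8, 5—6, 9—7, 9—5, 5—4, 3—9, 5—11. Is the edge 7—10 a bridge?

Yes

Removing 7—10 leaves no path between 7 and 10: the component count goes from 1 to 2. So it is a bridge.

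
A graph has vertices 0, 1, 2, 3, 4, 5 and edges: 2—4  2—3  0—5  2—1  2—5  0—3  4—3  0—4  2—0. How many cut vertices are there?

Removing 2 increases the component count from 1 to 2, so 2 is a cut vertex.
By contrast removing 1 leaves 1 component; it is not a cut vertex. No other vertex is a cut vertex either.

1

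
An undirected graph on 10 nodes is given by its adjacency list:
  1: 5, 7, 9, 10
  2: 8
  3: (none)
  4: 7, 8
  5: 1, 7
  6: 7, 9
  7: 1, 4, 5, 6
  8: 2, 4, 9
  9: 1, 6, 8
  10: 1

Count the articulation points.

2

Removing 1 increases the component count from 2 to 3, so 1 is a cut vertex.
Removing 8 increases the component count from 2 to 3, so 8 is a cut vertex.
By contrast removing 7 leaves 2 components; it is not a cut vertex. No other vertex is a cut vertex either.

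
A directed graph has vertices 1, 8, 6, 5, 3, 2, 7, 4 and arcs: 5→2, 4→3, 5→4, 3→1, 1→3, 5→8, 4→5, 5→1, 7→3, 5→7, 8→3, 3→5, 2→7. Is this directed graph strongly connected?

No

There is no directed path from 1 to 6, so the graph is not strongly connected.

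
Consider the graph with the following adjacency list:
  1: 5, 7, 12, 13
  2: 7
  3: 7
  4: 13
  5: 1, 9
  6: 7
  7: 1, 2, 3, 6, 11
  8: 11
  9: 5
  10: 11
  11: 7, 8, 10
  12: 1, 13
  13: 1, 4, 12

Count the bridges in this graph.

The edges on the cycle 12-1-13-12 are not bridges since each lies on that cycle.
But removing 7-3 disconnects 7 from 3; removing 9-5 disconnects 9 from 5; removing 1-5 disconnects 1 from 5; removing 6-7 disconnects 6 from 7 — these are bridges.
In total 10 edges are bridges.

10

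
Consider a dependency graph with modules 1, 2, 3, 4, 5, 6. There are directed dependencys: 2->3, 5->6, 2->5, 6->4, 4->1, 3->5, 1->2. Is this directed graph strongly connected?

Yes

From 3 we can reach every vertex (1, 2, 3, 4, 5, 6), and every vertex can reach 3 (1, 2, 3, 4, 5, 6). So the whole graph is one strongly connected component.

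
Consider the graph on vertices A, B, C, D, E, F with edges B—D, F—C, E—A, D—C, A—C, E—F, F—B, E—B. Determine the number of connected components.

Starting from A we can reach A, B, C, D, E, F. That is one component of size 6.
Total: 1 component.

1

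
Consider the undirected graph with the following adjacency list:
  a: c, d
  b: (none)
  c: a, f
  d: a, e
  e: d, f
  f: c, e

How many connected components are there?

2

b is isolated — a component by itself.
Starting from a we can reach a, c, d, e, f. That is one component of size 5.
Total: 2 components.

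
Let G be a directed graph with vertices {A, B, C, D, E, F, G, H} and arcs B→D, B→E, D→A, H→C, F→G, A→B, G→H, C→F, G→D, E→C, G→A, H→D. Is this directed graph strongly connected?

From D we can reach every vertex (A, B, C, D, E, F, G, H), and every vertex can reach D (A, B, C, D, E, F, G, H). So the whole graph is one strongly connected component.

Yes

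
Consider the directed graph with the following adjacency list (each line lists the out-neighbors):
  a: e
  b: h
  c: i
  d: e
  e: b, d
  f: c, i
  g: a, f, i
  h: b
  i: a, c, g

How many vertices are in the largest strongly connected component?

4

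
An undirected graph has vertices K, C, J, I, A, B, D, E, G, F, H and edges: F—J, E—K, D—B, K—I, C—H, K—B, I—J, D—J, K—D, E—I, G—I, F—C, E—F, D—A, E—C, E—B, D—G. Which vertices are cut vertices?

C, D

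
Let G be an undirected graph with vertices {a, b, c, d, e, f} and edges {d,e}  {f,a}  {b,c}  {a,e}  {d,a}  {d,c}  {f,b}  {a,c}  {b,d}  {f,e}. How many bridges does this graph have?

The edges on the cycle b-d-c-b are not bridges since each lies on that cycle.
Every edge lies on some cycle, so there are no bridges.

0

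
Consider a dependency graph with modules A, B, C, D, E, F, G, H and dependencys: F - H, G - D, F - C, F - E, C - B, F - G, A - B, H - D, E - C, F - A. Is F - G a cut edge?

After removing F - G, the path F-H-D-G still connects them, so the edge is not a bridge.

No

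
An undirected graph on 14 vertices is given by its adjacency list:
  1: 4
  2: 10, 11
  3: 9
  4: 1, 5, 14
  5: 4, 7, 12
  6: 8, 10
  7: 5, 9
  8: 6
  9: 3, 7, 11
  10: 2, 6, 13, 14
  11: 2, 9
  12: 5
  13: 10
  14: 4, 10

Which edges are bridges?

The edges on the cycle 9-11-2-10-14-4-5-7-9 are not bridges since each lies on that cycle.
But removing 1-4 disconnects 1 from 4; removing 10-13 disconnects 10 from 13; removing 6-10 disconnects 6 from 10; removing 6-8 disconnects 6 from 8 — these are bridges.
In total 6 edges are bridges.

1-4, 10-13, 10-6, 12-5, 3-9, 6-8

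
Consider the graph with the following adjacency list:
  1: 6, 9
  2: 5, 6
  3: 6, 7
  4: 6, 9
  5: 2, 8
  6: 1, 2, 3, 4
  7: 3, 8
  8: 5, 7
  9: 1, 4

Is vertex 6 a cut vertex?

Yes

Deleting 6 raises the number of components from 1 to 2, so 6 is a cut vertex.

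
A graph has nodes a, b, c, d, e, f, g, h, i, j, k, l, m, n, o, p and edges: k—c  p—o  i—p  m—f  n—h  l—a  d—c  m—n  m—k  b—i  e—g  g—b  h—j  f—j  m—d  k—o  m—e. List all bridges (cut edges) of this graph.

a-l

The edges on the cycle m-e-g-b-i-p-o-k-m are not bridges since each lies on that cycle.
But removing l—a disconnects l from a — this is a bridge.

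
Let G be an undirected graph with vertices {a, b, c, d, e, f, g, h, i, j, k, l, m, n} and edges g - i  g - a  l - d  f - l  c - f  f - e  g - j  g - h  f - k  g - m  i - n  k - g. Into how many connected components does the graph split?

2

b is isolated — a component by itself.
Starting from a we can reach a, c, d, e, f, g, h, i, j, k, l, m, n. That is one component of size 13.
Total: 2 components.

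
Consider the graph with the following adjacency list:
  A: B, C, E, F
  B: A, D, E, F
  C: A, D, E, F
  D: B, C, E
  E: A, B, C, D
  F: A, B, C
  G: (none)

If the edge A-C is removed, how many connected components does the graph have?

A and C are still connected via A-E-C, so the component count stays at 2.

2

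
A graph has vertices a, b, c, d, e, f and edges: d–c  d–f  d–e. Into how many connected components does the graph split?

3

b is isolated — a component by itself.
a is isolated — a component by itself.
Starting from c we can reach c, d, e, f. That is one component of size 4.
Total: 3 components.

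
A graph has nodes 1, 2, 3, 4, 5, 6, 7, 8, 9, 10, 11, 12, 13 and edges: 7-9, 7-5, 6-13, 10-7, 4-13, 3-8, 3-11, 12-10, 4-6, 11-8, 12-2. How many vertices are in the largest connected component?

6

1 is isolated — a component by itself.
Starting from 4 we can reach 4, 6, 13. That is one component of size 3.
Starting from 3 we can reach 3, 8, 11. That is one component of size 3.
Starting from 2 we can reach 2, 5, 7, 9, 10, 12. That is one component of size 6.
The largest has 6 vertices.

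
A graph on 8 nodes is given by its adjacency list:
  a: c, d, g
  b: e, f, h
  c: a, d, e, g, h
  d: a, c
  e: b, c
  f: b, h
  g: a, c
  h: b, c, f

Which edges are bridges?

none

The edges on the cycle h-f-b-h are not bridges since each lies on that cycle.
Every edge lies on some cycle, so there are no bridges.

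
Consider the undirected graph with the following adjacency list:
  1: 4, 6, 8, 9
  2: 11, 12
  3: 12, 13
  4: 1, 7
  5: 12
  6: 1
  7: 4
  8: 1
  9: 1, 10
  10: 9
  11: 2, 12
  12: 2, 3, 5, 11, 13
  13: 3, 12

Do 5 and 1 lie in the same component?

The component containing 5 is {2, 3, 5, 11, 12, 13}, and 1 is not in it.

No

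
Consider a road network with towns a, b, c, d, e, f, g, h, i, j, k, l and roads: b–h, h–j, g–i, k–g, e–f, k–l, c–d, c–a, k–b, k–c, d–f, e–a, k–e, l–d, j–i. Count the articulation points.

Removing k increases the component count from 1 to 2, so k is a cut vertex.
By contrast removing d leaves 1 component; it is not a cut vertex. No other vertex is a cut vertex either.

1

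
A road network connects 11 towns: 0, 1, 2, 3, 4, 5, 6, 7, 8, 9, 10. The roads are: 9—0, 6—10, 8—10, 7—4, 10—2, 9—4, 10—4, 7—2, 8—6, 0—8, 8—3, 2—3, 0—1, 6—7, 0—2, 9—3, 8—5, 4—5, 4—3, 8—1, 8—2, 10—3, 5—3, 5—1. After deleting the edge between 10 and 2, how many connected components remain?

1

10 and 2 are still connected via 10-8-2, so the component count stays at 1.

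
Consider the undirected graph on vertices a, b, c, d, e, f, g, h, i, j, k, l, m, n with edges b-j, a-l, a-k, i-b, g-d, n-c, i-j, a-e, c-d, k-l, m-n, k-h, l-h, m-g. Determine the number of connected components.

4

f is isolated — a component by itself.
Starting from b we can reach b, i, j. That is one component of size 3.
Starting from c we can reach c, d, g, m, n. That is one component of size 5.
Starting from a we can reach a, e, h, k, l. That is one component of size 5.
Total: 4 components.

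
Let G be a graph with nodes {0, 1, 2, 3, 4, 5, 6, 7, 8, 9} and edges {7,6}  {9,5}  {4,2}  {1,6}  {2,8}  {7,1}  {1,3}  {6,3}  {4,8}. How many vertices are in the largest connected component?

4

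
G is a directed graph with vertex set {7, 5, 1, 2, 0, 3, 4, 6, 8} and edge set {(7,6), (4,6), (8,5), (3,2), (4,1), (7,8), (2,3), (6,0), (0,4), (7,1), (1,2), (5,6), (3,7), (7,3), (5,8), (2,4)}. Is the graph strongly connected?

Yes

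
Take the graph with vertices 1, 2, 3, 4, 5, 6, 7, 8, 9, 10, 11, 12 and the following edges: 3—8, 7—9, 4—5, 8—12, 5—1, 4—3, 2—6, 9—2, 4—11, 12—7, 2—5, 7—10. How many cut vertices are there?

4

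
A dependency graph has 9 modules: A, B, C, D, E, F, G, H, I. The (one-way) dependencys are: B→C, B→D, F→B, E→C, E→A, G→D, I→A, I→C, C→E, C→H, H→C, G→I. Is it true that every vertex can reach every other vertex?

There is no directed path from E to G, so the graph is not strongly connected.

No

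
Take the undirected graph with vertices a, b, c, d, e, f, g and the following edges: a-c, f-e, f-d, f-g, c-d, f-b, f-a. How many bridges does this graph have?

3

The edges on the cycle f-a-c-d-f are not bridges since each lies on that cycle.
But removing f-b disconnects f from b; removing f-e disconnects f from e; removing f-g disconnects f from g — these are bridges.
That makes 3 bridges.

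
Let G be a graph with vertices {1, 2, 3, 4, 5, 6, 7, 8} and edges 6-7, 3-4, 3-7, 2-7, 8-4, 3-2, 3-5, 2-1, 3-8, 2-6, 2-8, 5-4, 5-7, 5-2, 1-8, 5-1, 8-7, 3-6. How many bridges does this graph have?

The edges on the cycle 3-5-4-8-2-3 are not bridges since each lies on that cycle.
Every edge lies on some cycle, so there are no bridges.

0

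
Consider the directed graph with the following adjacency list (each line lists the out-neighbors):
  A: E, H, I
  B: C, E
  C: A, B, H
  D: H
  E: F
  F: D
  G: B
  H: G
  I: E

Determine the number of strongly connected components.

1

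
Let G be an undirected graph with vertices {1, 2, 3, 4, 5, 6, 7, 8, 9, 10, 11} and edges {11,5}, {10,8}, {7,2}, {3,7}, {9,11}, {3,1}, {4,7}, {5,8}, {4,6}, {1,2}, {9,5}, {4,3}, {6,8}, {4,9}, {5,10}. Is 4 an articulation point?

Yes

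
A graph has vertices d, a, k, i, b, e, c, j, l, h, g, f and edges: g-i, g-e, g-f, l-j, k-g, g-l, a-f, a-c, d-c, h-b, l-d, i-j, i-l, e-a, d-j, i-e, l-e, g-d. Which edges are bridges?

b-h, g-k

The edges on the cycle g-i-l-e-a-c-d-g are not bridges since each lies on that cycle.
But removing h-b disconnects h from b; removing g-k disconnects g from k — these are bridges.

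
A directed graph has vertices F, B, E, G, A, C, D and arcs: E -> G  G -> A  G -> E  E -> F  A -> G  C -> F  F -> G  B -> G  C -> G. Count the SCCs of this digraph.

4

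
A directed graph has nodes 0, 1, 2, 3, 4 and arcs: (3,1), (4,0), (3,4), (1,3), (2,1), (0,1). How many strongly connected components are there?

2

{0, 1, 3, 4} are all mutually reachable — one SCC of size 4.
{2} is an SCC by itself.
That gives 2 strongly connected components.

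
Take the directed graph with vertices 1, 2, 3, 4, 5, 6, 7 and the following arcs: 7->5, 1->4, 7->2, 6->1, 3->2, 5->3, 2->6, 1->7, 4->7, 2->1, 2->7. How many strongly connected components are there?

1

{1, 2, 3, 4, 5, 6, 7} are all mutually reachable — one SCC of size 7.
That gives 1 strongly connected component.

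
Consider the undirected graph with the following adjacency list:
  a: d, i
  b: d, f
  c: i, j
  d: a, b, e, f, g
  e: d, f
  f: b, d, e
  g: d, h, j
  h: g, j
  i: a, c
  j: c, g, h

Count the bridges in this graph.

0

The edges on the cycle g-h-j-g are not bridges since each lies on that cycle.
Every edge lies on some cycle, so there are no bridges.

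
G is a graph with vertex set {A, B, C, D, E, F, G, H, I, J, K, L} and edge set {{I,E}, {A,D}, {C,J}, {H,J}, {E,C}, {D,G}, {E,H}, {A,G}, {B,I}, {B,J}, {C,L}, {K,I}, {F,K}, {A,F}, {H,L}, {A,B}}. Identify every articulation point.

Removing A increases the component count from 1 to 2, so A is a cut vertex.
By contrast removing D leaves 1 component; it is not a cut vertex. No other vertex is a cut vertex either.

A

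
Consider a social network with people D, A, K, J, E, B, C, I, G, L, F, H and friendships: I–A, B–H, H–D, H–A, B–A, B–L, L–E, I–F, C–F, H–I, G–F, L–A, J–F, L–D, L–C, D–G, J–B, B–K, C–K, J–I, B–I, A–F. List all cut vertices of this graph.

L

Removing L increases the component count from 1 to 2, so L is a cut vertex.
By contrast removing B leaves 1 component; it is not a cut vertex. No other vertex is a cut vertex either.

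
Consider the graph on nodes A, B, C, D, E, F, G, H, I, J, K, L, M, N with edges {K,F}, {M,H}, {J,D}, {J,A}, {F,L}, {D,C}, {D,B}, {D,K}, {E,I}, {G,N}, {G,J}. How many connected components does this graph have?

3

Starting from E we can reach E, I. That is one component of size 2.
Starting from H we can reach H, M. That is one component of size 2.
Starting from A we can reach A, B, C, D, F, G, J, K, L, N. That is one component of size 10.
Total: 3 components.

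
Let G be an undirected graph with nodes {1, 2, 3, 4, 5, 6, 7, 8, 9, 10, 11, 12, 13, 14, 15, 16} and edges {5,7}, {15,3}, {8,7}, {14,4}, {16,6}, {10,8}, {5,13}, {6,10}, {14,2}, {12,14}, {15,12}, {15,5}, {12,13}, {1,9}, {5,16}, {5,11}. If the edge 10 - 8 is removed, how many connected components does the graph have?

10 and 8 are still connected via 10-6-16-5-7-8, so the component count stays at 2.

2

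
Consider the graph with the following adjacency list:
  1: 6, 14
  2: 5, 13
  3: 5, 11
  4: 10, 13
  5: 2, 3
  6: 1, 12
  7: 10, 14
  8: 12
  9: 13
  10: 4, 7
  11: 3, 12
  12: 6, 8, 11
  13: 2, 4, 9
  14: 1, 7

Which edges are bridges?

The edges on the cycle 13-2-5-3-11-12-6-1-14-7-10-4-13 are not bridges since each lies on that cycle.
But removing 13-9 disconnects 13 from 9; removing 8-12 disconnects 8 from 12 — these are bridges.

12-8, 13-9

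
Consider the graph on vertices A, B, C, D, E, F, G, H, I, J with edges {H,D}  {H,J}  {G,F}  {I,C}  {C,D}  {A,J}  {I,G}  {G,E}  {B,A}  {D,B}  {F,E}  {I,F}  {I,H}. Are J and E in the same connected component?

From J we can reach A, B, C, D, E, F, G, H, I, J, which includes E.

Yes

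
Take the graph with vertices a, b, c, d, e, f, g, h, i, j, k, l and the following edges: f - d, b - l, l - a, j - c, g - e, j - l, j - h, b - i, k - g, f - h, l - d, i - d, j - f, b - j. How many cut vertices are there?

Removing g increases the component count from 2 to 3, so g is a cut vertex.
Removing j increases the component count from 2 to 3, so j is a cut vertex.
Removing l increases the component count from 2 to 3, so l is a cut vertex.
By contrast removing e leaves 2 components; it is not a cut vertex. No other vertex is a cut vertex either.

3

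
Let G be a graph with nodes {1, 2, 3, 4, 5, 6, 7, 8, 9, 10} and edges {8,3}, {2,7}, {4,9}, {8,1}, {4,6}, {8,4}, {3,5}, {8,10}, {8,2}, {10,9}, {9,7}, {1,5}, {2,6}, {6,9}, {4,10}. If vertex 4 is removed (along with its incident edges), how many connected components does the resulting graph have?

1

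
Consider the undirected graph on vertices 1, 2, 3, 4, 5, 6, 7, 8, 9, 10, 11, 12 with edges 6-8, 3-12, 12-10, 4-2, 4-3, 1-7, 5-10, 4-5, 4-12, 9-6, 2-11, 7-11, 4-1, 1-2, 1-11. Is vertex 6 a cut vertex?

Yes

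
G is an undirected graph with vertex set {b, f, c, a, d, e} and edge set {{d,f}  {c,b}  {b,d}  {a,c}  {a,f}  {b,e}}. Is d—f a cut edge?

After removing d—f, the path d-b-c-a-f still connects them, so the edge is not a bridge.

No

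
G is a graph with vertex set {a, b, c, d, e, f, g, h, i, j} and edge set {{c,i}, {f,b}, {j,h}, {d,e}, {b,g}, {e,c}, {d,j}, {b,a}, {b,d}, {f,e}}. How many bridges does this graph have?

6

The edges on the cycle f-b-d-e-f are not bridges since each lies on that cycle.
But removing e–c disconnects e from c; removing b–a disconnects b from a; removing b–g disconnects b from g; removing d–j disconnects d from j — these are bridges.
In total 6 edges are bridges.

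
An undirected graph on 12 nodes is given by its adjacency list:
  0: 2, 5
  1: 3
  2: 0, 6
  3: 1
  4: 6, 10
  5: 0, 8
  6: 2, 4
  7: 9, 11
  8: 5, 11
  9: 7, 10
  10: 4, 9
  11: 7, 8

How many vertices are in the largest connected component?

Starting from 1 we can reach 1, 3. That is one component of size 2.
Starting from 0 we can reach 0, 2, 4, 5, 6, 7, 8, 9, 10, 11. That is one component of size 10.
The largest has 10 vertices.

10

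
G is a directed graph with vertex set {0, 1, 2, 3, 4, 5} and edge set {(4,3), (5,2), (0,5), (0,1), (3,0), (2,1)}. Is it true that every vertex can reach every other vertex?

No

There is no directed path from 5 to 3, so the graph is not strongly connected.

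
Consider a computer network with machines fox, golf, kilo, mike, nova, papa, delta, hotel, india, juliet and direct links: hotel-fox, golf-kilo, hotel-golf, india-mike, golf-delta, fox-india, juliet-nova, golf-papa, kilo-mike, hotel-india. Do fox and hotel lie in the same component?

From fox we can reach fox, golf, kilo, mike, papa, delta, hotel, india, which includes hotel.

Yes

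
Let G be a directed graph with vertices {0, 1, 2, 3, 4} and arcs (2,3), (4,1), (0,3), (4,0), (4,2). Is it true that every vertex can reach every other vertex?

No

There is no directed path from 2 to 0, so the graph is not strongly connected.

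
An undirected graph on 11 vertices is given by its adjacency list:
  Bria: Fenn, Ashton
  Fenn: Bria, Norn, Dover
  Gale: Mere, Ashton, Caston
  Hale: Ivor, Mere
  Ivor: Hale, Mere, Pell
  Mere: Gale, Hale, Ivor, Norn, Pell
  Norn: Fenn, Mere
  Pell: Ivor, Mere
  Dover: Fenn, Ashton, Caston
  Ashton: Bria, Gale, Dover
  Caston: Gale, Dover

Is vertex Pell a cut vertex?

No

Deleting Pell leaves 1 component (was 1) (its neighbors Ivor, Mere remain connected to each other), so Pell is not a cut vertex.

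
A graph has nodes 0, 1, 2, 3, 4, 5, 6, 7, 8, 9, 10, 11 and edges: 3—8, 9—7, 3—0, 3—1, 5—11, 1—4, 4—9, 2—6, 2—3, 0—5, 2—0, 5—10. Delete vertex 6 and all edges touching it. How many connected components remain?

With 6 gone, the remaining components are: {0, 1, 2, 3, 4, 5, 7, 8, 9, 10, 11}.
That is 1 component.

1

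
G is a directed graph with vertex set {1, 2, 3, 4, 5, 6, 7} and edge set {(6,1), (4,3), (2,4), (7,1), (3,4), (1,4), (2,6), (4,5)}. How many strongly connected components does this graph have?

6

{3, 4} are all mutually reachable — one SCC of size 2.
{7} is an SCC by itself.
{5} is an SCC by itself.
{1} is an SCC by itself.
{6} is an SCC by itself.
(and 1 more singleton SCC)
That gives 6 strongly connected components.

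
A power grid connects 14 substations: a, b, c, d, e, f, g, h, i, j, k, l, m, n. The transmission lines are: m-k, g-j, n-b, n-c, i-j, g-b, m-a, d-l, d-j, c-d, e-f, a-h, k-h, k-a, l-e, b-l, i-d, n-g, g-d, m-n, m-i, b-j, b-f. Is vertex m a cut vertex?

Yes

Deleting m raises the number of components from 1 to 2, so m is a cut vertex.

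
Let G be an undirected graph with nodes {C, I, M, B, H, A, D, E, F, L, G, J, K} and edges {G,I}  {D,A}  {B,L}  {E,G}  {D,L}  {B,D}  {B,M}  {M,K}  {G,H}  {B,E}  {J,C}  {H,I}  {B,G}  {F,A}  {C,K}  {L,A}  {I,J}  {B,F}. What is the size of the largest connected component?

Starting from A we can reach A, B, C, D, E, F, G, H, I, J, K, L, M. That is one component of size 13.
The largest has 13 vertices.

13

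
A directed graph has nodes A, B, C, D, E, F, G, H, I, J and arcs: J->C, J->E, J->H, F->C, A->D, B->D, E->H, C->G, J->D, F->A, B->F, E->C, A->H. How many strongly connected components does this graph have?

{F} is an SCC by itself.
{I} is an SCC by itself.
{B} is an SCC by itself.
{J} is an SCC by itself.
{G} is an SCC by itself.
(and 5 more singleton SCCs)
That gives 10 strongly connected components.

10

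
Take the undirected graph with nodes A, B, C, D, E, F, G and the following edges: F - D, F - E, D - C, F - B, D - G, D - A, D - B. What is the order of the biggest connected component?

7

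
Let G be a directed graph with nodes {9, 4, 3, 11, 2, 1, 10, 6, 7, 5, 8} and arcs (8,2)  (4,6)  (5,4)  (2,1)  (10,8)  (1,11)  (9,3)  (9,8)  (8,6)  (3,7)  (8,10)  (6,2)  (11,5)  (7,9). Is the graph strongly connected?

There is no directed path from 8 to 9, so the graph is not strongly connected.

No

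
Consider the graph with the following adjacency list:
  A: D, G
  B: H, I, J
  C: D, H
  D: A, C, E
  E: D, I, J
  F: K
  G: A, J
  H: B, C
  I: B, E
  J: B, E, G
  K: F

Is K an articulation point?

Deleting K leaves 2 components (was 2), so K is not a cut vertex.

No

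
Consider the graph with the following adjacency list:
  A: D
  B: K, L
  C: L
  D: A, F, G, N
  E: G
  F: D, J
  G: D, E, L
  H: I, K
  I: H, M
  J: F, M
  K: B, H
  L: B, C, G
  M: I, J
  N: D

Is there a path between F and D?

Yes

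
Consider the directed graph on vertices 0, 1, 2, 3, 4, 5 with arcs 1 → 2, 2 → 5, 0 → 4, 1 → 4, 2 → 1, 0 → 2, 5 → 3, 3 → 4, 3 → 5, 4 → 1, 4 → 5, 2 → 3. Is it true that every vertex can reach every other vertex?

No

There is no directed path from 3 to 0, so the graph is not strongly connected.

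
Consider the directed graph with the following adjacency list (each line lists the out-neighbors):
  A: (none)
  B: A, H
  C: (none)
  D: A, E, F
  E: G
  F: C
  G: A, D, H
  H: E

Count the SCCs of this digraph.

5

{D, E, G, H} are all mutually reachable — one SCC of size 4.
{B} is an SCC by itself.
{C} is an SCC by itself.
{F} is an SCC by itself.
{A} is an SCC by itself.
That gives 5 strongly connected components.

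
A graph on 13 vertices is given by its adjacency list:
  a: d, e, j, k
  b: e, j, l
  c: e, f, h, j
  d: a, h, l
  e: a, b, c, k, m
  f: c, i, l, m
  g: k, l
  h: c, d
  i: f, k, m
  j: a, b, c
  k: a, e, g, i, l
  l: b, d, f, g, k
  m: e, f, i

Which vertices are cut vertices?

Removing e, for instance, still leaves 1 component. No single vertex removal increases the component count — the graph has no articulation points.

none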